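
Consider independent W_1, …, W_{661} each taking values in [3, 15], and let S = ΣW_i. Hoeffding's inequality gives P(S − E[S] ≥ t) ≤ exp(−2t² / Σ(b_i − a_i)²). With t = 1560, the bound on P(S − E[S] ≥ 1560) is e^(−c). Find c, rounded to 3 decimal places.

Σ(b_i − a_i)² = 661·(12)² = 95184.
c = 2t²/95184 = 2·1560²/95184 = 51.1346.

51.135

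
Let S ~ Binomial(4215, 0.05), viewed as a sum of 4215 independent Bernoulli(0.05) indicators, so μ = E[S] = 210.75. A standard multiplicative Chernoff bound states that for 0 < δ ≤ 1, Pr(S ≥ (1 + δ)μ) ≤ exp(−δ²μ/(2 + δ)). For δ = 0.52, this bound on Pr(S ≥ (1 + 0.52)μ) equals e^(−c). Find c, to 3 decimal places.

c = δ²μ/(2 + δ) = 0.52²·210.75/(2 + 0.52) = 22.6138.

22.614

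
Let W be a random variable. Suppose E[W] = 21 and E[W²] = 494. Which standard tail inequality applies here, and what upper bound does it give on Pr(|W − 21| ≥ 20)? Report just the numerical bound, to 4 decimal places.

The first two moments determine the variance, so Chebyshev's inequality is the sharpest standard bound available.
Var(W) = E[W²] − (E[W])² = 494 − 441 = 53.
Chebyshev's inequality: Pr(|W − μ| ≥ t) ≤ Var(W)/t² = 53/400 = 0.1325.

0.1325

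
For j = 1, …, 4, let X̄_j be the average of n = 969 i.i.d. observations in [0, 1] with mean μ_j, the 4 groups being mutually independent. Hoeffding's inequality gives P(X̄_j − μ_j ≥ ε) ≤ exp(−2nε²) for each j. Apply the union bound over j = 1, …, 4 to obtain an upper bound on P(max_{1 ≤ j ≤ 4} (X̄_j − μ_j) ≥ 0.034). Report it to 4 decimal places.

Per-experiment Hoeffding bound: exp(−2·969·0.034²) = exp(−2.24033) = 0.10642.
Union bound over 4 events: 4·0.10642 = 0.42569.

0.4257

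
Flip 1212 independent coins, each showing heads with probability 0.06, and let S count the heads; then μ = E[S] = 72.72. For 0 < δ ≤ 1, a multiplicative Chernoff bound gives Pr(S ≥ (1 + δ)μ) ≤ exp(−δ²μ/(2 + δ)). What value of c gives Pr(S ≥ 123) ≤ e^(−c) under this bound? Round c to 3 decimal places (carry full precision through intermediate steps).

12.917

Write 123 = (1 + δ)μ, so δ = 123/72.72 − 1 = 0.6914191…
Then the exponent is δ²μ/(2 + δ) = (123 − μ)² / (μ·(2 + δ)) = 12.916812.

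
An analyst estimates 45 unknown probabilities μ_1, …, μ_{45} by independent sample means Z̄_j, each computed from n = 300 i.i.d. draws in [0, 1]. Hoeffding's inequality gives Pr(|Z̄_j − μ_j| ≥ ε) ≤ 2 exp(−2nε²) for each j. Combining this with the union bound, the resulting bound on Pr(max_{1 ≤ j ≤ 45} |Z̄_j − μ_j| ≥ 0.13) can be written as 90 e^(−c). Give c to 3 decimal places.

10.140

Union bound over the 45 events: Pr(max_{1 ≤ j ≤ 45} |Z̄_j − μ_j| ≥ 0.13) ≤ 45·2·exp(−2nε²) = 90 exp(−2·300·0.13²).
So c = 2·300·0.13² = 10.1400.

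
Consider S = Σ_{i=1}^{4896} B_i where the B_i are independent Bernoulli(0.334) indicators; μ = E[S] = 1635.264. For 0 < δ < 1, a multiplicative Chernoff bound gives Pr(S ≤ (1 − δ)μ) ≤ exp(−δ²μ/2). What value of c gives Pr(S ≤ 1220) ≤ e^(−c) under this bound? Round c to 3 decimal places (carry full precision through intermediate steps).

52.727

Write 1220 = (1 − δ)μ, so δ = 1 − 1220/1635.264 = 0.2539431…
Then the exponent is δ²μ/2 = (μ − 1220)²/(2μ) = 52.726713.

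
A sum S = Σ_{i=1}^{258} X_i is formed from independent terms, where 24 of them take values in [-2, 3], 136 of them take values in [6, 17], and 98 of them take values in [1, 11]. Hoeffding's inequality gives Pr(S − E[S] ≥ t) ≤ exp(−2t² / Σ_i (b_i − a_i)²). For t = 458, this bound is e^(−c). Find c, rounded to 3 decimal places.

Σ(b_i − a_i)² = 24·5² + 136·11² + 98·10² = 26856.
c = 2t² / 26856 = 2·458² / 26856 = 15.6214.

15.621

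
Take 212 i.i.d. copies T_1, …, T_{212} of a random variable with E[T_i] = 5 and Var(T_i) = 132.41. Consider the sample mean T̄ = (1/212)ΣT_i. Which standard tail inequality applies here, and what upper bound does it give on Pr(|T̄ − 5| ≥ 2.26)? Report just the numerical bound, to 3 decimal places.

0.122

With mean and variance of each term known, Chebyshev's inequality bounds the deviation of the sum (or sample mean).
Var(T̄) = Var(T_i)/n = 132.41/212 = 0.62458.
Chebyshev: Pr(|T̄ − 5| ≥ 2.26) ≤ Var(T̄)/(2.26)² = 132.41/(212·2.26²) = 0.1223.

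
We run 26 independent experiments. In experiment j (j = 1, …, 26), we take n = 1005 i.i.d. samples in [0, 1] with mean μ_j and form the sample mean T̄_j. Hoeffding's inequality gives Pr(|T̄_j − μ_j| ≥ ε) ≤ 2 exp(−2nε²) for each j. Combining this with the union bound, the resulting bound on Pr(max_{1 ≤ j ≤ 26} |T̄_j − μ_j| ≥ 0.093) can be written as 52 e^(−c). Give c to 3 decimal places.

Union bound over the 26 events: Pr(max_{1 ≤ j ≤ 26} |T̄_j − μ_j| ≥ 0.093) ≤ 26·2·exp(−2nε²) = 52 exp(−2·1005·0.093²).
So c = 2·1005·0.093² = 17.3845.

17.384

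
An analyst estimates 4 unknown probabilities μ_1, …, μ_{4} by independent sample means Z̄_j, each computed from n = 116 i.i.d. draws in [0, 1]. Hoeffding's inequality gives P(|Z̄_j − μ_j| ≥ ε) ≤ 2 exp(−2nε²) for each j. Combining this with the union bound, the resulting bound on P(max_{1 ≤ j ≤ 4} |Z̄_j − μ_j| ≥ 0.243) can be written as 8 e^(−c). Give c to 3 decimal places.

13.699

Union bound over the 4 events: P(max_{1 ≤ j ≤ 4} |Z̄_j − μ_j| ≥ 0.243) ≤ 4·2·exp(−2nε²) = 8 exp(−2·116·0.243²).
So c = 2·116·0.243² = 13.6994.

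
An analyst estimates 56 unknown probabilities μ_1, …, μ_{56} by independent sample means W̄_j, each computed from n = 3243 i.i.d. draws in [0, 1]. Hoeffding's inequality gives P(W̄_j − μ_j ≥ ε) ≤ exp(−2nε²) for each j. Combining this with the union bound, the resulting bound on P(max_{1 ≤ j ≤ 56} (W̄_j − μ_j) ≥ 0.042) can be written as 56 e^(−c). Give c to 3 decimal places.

Union bound over the 56 events: P(max_{1 ≤ j ≤ 56} (W̄_j − μ_j) ≥ 0.042) ≤ 56·exp(−2nε²) = 56 exp(−2·3243·0.042²).
So c = 2·3243·0.042² = 11.4413.

11.441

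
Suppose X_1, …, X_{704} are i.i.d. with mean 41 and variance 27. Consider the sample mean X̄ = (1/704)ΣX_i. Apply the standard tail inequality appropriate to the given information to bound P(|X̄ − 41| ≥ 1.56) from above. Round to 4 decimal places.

0.0158

With mean and variance of each term known, Chebyshev's inequality bounds the deviation of the sum (or sample mean).
Var(X̄) = Var(X_i)/n = 27/704 = 0.038352.
Chebyshev: P(|X̄ − 41| ≥ 1.56) ≤ Var(X̄)/(1.56)² = 27/(704·1.56²) = 0.0158.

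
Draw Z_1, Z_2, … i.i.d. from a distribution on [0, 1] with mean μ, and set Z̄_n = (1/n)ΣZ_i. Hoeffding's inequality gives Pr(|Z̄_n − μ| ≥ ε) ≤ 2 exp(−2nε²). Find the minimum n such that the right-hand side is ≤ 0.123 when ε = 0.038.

966

Require 2·exp(−2nε²) ≤ 0.123, i.e. 2nε² ≥ ln(2/0.123) = 2.788718.
So n ≥ 2.788718 / (2·0.038²) = 965.623.
The smallest integer n is 966.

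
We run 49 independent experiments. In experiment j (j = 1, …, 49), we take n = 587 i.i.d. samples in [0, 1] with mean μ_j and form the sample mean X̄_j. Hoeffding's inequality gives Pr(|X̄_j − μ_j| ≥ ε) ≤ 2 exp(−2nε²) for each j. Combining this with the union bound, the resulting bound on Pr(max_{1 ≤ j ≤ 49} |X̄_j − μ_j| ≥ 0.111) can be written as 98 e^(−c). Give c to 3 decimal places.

14.465

Union bound over the 49 events: Pr(max_{1 ≤ j ≤ 49} |X̄_j − μ_j| ≥ 0.111) ≤ 49·2·exp(−2nε²) = 98 exp(−2·587·0.111²).
So c = 2·587·0.111² = 14.4649.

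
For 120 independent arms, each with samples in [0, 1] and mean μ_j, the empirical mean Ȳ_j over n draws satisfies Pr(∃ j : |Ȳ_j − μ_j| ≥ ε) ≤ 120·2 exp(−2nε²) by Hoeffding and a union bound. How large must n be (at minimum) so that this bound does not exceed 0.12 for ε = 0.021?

Need 2·120·exp(−2nε²) ≤ 0.12, i.e. exp(−2nε²) ≤ 0.12/240.
So 2nε² ≥ ln(240/0.12) = 7.600902.
Hence n ≥ 7.600902/(2·0.021²) = 8617.803.
The smallest integer n is 8618.

8618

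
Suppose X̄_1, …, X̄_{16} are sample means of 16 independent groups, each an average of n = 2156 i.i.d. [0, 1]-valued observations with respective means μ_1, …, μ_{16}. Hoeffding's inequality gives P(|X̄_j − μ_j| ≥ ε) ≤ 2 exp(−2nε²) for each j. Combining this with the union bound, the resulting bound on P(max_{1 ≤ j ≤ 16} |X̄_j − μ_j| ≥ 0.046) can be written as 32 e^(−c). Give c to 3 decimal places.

9.124

Union bound over the 16 events: P(max_{1 ≤ j ≤ 16} |X̄_j − μ_j| ≥ 0.046) ≤ 16·2·exp(−2nε²) = 32 exp(−2·2156·0.046²).
So c = 2·2156·0.046² = 9.1242.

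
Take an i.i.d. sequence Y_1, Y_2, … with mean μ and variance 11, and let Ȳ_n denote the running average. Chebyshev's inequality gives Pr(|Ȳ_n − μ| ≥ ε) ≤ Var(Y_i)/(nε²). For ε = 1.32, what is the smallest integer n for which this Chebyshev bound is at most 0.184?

Require 11/(n·1.32²) ≤ 0.184, i.e. n ≥ 11/(0.184·1.32²) = 34.310.
The smallest integer n is 35.

35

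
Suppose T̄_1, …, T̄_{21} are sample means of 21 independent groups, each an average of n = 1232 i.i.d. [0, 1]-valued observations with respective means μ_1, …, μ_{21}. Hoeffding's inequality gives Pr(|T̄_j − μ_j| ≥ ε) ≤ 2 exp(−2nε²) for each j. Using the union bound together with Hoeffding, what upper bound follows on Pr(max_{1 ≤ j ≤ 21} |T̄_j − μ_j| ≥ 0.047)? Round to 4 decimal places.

Per-experiment Hoeffding bound: 2·exp(−2·1232·0.047²) = 2·exp(−5.44298) = 0.0086532.
Union bound over 21 events: 21·0.0086532 = 0.18172.

0.1817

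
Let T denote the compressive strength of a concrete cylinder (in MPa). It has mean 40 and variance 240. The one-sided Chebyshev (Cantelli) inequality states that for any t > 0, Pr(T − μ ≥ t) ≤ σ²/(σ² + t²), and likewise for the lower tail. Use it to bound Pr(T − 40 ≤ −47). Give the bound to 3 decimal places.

Here σ² = 240 and t = 47, so σ² + t² = 2449.
Cantelli's bound: 240/2449 = 0.0980.

0.098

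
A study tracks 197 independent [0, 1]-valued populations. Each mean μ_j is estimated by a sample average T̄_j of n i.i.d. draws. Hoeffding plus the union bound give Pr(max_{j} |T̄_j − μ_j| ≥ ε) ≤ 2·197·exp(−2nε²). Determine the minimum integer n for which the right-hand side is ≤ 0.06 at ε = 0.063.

Need 2·197·exp(−2nε²) ≤ 0.06, i.e. exp(−2nε²) ≤ 0.06/394.
So 2nε² ≥ ln(394/0.06) = 8.789762.
Hence n ≥ 8.789762/(2·0.063²) = 1107.302.
The smallest integer n is 1108.

1108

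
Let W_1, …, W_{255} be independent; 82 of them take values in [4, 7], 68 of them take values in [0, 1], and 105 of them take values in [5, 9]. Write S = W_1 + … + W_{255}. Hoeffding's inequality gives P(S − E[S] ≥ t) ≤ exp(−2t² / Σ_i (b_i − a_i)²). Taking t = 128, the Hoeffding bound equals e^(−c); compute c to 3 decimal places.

Σ(b_i − a_i)² = 82·3² + 68·1² + 105·4² = 2486.
c = 2t² / 2486 = 2·128² / 2486 = 13.1810.

13.181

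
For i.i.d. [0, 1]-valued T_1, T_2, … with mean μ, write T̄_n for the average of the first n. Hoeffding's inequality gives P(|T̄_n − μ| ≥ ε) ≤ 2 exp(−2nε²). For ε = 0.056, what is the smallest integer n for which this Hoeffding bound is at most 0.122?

446

Require 2·exp(−2nε²) ≤ 0.122, i.e. 2nε² ≥ ln(2/0.122) = 2.796881.
So n ≥ 2.796881 / (2·0.056²) = 445.931.
The smallest integer n is 446.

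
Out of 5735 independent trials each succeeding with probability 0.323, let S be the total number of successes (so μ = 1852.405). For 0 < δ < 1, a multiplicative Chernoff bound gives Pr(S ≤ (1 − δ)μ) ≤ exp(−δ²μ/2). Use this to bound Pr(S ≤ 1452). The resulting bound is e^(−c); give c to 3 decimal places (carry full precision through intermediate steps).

Write 1452 = (1 − δ)μ, so δ = 1 − 1452/1852.405 = 0.2161541…
Then the exponent is δ²μ/2 = (μ − 1452)²/(2μ) = 43.274598.

43.275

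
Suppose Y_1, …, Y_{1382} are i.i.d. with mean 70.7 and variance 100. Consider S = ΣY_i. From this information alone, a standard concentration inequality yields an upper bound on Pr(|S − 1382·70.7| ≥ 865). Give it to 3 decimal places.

With mean and variance of each term known, Chebyshev's inequality bounds the deviation of the sum (or sample mean).
Var(S) = n·Var(Y_i) = 1382·100 = 138200.
Chebyshev: Pr(|S − 1382·70.7| ≥ 865) ≤ Var(S)/865² = 138200/748225 = 0.1847.

0.185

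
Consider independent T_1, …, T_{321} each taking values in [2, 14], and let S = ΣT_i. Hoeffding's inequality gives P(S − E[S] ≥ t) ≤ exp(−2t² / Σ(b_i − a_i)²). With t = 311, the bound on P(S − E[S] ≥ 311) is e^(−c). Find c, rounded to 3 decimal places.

4.185

Σ(b_i − a_i)² = 321·(12)² = 46224.
c = 2t²/46224 = 2·311²/46224 = 4.1849.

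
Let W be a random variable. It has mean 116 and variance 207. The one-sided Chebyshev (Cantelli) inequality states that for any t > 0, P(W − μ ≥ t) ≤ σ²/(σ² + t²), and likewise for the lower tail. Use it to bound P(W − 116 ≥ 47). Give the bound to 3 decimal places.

0.086

Here σ² = 207 and t = 47, so σ² + t² = 2416.
Cantelli's bound: 207/2416 = 0.0857.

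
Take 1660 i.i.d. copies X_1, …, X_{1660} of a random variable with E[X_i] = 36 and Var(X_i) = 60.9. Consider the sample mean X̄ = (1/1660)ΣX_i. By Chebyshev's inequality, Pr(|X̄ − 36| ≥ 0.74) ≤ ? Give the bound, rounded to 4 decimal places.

Var(X̄) = Var(X_i)/n = 60.9/1660 = 0.036687.
Chebyshev: Pr(|X̄ − 36| ≥ 0.74) ≤ Var(X̄)/(0.74)² = 60.9/(1660·0.74²) = 0.0670.

0.0670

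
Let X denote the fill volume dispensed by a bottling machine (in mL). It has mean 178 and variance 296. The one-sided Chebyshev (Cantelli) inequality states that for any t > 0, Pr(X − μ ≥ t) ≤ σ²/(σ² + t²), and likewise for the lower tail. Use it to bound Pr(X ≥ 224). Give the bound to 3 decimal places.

0.123

Here σ² = 296 and t = 46, so σ² + t² = 2412.
Cantelli's bound: 296/2412 = 0.1227.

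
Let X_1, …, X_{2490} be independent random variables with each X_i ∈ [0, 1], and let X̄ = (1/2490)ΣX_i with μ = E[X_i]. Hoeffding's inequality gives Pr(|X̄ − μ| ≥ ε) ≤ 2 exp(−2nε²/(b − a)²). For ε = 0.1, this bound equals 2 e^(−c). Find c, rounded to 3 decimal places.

49.800

c = 2nε²/(b − a)² = 2·2490·0.1² / 1² = 49.8000.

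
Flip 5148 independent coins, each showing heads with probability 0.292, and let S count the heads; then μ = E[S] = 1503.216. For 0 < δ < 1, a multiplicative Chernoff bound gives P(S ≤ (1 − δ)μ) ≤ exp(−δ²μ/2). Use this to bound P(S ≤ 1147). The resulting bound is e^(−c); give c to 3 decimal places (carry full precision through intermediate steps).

42.206

Write 1147 = (1 − δ)μ, so δ = 1 − 1147/1503.216 = 0.2369693…
Then the exponent is δ²μ/2 = (μ − 1147)²/(2μ) = 42.206123.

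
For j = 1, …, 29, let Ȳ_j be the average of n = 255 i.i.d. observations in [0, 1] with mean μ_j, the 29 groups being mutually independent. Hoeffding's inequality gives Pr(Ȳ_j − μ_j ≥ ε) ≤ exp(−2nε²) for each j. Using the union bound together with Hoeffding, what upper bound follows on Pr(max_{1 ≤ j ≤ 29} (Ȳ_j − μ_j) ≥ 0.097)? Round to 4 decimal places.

Per-experiment Hoeffding bound: exp(−2·255·0.097²) = exp(−4.79859) = 0.0082414.
Union bound over 29 events: 29·0.0082414 = 0.23900.

0.2390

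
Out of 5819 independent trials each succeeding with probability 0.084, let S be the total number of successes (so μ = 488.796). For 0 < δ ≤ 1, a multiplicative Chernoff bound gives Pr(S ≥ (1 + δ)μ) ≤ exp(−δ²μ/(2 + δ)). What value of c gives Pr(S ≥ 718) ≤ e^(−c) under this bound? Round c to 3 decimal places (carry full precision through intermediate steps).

Write 718 = (1 + δ)μ, so δ = 718/488.796 − 1 = 0.4689155…
Then the exponent is δ²μ/(2 + δ) = (718 − μ)² / (μ·(2 + δ)) = 43.532191.

43.532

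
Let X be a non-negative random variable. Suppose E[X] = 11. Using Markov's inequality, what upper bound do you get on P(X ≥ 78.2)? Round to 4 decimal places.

Markov's inequality: for a non-negative random variable, P(X ≥ a) ≤ E[X]/a.
Here E[X] = 11 and a = 78.2, so the bound is 11/78.2 = 0.1407.

0.1407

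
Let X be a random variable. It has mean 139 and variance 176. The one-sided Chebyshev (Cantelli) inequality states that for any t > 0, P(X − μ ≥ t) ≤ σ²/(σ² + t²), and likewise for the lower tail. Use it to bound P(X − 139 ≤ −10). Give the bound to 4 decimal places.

Here σ² = 176 and t = 10, so σ² + t² = 276.
Cantelli's bound: 176/276 = 0.6377.

0.6377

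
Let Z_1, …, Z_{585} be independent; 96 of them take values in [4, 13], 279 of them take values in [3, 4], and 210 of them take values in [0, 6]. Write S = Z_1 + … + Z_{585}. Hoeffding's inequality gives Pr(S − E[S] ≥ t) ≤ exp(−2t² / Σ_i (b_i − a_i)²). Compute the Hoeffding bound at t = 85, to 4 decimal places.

Σ(b_i − a_i)² = 96·9² + 279·1² + 210·6² = 15615.
Exponent = 2·85² / 15615 = 0.92539.
Bound = exp(−0.92539) = 0.39638.

0.3964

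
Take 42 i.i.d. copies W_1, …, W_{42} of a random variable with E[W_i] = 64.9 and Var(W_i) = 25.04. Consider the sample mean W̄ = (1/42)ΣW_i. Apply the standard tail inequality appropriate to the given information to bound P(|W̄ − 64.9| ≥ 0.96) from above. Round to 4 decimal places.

0.6469

With mean and variance of each term known, Chebyshev's inequality bounds the deviation of the sum (or sample mean).
Var(W̄) = Var(W_i)/n = 25.04/42 = 0.59619.
Chebyshev: P(|W̄ − 64.9| ≥ 0.96) ≤ Var(W̄)/(0.96)² = 25.04/(42·0.96²) = 0.6469.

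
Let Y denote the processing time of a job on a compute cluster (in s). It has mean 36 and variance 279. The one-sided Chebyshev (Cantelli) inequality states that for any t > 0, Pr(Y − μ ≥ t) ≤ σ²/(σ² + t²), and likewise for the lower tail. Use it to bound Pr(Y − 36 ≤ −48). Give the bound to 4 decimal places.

0.1080

Here σ² = 279 and t = 48, so σ² + t² = 2583.
Cantelli's bound: 279/2583 = 0.1080.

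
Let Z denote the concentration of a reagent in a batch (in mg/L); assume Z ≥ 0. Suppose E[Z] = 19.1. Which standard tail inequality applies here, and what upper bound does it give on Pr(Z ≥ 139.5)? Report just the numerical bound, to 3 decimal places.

Only the mean of a non-negative variable is known, so Markov's inequality is the applicable tail bound.
Markov's inequality: for a non-negative random variable, Pr(Z ≥ a) ≤ E[Z]/a.
Here E[Z] = 19.1 and a = 139.5, so the bound is 19.1/139.5 = 0.1369.

0.137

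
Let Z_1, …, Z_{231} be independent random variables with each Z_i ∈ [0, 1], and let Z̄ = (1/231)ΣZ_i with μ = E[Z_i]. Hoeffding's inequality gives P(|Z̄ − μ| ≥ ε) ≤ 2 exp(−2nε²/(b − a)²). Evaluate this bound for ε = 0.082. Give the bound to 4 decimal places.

Exponent: 2nε²/(b − a)² = 2·231·0.082² / 1² = 3.10649.
Bound = 2·exp(−3.10649) = 0.08952.

0.0895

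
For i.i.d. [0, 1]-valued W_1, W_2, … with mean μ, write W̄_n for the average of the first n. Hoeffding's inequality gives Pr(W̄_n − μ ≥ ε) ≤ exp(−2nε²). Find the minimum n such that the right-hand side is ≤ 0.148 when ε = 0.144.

47

Require exp(−2nε²) ≤ 0.148, i.e. 2nε² ≥ ln(1/0.148) = 1.910543.
So n ≥ 1.910543 / (2·0.144²) = 46.068.
The smallest integer n is 47.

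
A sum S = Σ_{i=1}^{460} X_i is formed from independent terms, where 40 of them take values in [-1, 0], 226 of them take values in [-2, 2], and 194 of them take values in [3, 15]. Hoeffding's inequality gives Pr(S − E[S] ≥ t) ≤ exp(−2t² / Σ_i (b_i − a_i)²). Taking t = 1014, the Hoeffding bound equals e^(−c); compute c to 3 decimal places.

65.092

Σ(b_i − a_i)² = 40·1² + 226·4² + 194·12² = 31592.
c = 2t² / 31592 = 2·1014² / 31592 = 65.0922.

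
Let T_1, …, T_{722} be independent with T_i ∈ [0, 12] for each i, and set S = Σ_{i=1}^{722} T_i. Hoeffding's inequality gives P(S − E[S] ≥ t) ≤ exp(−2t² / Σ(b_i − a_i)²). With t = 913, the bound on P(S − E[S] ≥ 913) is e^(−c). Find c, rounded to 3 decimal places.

16.035

Σ(b_i − a_i)² = 722·(12)² = 103968.
c = 2t²/103968 = 2·913²/103968 = 16.0351.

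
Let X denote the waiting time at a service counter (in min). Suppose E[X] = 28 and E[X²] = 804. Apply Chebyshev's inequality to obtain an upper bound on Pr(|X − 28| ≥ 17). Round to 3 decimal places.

Var(X) = E[X²] − (E[X])² = 804 − 784 = 20.
Chebyshev's inequality: Pr(|X − μ| ≥ t) ≤ Var(X)/t² = 20/289 = 0.0692.

0.069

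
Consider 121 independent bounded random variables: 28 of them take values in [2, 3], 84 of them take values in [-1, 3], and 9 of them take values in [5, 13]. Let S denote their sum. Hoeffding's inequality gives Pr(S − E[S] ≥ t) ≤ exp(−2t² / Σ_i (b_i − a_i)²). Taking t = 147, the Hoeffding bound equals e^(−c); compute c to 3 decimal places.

22.186

Σ(b_i − a_i)² = 28·1² + 84·4² + 9·8² = 1948.
c = 2t² / 1948 = 2·147² / 1948 = 22.1858.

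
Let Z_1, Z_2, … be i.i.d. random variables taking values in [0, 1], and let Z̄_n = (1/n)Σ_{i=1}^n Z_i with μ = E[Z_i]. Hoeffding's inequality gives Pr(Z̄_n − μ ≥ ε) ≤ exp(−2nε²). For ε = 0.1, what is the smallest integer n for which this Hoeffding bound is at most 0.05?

Require exp(−2nε²) ≤ 0.05, i.e. 2nε² ≥ ln(1/0.05) = 2.995732.
So n ≥ 2.995732 / (2·0.1²) = 149.787.
The smallest integer n is 150.

150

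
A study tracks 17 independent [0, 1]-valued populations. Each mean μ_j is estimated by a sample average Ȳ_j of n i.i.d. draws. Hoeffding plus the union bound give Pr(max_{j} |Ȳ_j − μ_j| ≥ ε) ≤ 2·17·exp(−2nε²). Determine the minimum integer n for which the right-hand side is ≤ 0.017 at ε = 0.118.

Need 2·17·exp(−2nε²) ≤ 0.017, i.e. exp(−2nε²) ≤ 0.017/34.
So 2nε² ≥ ln(34/0.017) = 7.600902.
Hence n ≥ 7.600902/(2·0.118²) = 272.942.
The smallest integer n is 273.

273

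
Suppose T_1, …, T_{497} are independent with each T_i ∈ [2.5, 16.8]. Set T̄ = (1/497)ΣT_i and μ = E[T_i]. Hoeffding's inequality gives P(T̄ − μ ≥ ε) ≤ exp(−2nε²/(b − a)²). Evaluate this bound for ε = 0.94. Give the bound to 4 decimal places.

0.0136

Exponent: 2nε²/(b − a)² = 2·497·0.94² / 14.3² = 4.29507.
Bound = exp(−4.29507) = 0.01364.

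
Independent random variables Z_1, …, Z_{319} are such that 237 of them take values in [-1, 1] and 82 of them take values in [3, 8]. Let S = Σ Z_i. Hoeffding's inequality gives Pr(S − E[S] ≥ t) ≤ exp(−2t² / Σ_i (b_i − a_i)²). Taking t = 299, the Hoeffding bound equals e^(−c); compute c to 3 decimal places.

59.640

Σ(b_i − a_i)² = 237·2² + 82·5² = 2998.
c = 2t² / 2998 = 2·299² / 2998 = 59.6404.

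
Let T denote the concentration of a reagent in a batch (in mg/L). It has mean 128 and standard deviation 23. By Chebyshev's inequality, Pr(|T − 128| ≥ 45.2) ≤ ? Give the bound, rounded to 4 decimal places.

0.2589

Chebyshev: Pr(|T − μ| ≥ t) ≤ Var(T)/t².
Var(T) = σ² = 23² = 529.
Bound = 529 / 2043.04 = 0.2589.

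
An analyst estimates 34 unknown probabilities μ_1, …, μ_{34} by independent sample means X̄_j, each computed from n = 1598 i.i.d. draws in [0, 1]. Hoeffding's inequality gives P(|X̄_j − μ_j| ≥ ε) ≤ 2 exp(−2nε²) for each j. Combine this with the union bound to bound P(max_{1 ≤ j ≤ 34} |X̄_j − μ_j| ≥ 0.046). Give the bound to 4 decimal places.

Per-experiment Hoeffding bound: 2·exp(−2·1598·0.046²) = 2·exp(−6.76274) = 0.0023121.
Union bound over 34 events: 34·0.0023121 = 0.07861.

0.0786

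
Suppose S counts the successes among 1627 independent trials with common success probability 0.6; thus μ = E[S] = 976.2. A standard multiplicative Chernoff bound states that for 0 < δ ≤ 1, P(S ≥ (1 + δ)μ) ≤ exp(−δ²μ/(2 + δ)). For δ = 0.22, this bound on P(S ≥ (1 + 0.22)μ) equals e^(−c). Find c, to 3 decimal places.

c = δ²μ/(2 + δ) = 0.22²·976.2/(2 + 0.22) = 21.2829.

21.283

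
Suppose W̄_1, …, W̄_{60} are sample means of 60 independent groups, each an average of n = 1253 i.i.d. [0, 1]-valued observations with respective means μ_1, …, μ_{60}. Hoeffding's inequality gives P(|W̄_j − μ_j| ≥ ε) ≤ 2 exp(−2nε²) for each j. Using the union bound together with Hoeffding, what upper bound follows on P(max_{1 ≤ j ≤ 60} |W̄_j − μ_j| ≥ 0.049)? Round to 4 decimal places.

Per-experiment Hoeffding bound: 2·exp(−2·1253·0.049²) = 2·exp(−6.01691) = 0.0048744.
Union bound over 60 events: 60·0.0048744 = 0.29246.

0.2925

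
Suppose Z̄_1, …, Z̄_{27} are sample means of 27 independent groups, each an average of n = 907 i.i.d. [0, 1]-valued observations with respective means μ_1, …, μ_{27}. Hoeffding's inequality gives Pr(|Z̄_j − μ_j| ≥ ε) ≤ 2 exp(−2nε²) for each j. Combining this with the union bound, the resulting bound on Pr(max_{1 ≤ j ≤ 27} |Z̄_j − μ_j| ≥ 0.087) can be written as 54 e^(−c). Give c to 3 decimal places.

Union bound over the 27 events: Pr(max_{1 ≤ j ≤ 27} |Z̄_j − μ_j| ≥ 0.087) ≤ 27·2·exp(−2nε²) = 54 exp(−2·907·0.087²).
So c = 2·907·0.087² = 13.7302.

13.730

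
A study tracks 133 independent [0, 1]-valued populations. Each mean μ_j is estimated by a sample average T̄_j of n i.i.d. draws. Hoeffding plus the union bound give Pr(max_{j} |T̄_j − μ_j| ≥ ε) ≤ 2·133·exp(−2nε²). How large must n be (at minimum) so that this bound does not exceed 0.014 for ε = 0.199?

Need 2·133·exp(−2nε²) ≤ 0.014, i.e. exp(−2nε²) ≤ 0.014/266.
So 2nε² ≥ ln(266/0.014) = 9.852194.
Hence n ≥ 9.852194/(2·0.199²) = 124.393.
The smallest integer n is 125.

125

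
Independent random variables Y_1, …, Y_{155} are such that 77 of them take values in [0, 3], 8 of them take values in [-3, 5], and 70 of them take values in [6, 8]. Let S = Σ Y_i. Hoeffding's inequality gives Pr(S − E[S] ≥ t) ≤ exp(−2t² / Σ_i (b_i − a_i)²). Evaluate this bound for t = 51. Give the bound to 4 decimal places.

Σ(b_i − a_i)² = 77·3² + 8·8² + 70·2² = 1485.
Exponent = 2·51² / 1485 = 3.50303.
Bound = exp(−3.50303) = 0.03011.

0.0301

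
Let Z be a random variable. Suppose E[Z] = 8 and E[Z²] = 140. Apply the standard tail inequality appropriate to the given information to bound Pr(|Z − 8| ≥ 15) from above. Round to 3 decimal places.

The first two moments determine the variance, so Chebyshev's inequality is the sharpest standard bound available.
Var(Z) = E[Z²] − (E[Z])² = 140 − 64 = 76.
Chebyshev's inequality: Pr(|Z − μ| ≥ t) ≤ Var(Z)/t² = 76/225 = 0.3378.

0.338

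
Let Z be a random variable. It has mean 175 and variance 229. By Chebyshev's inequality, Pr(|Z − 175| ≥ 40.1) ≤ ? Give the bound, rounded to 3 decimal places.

0.142

Chebyshev: Pr(|Z − μ| ≥ t) ≤ Var(Z)/t².
Bound = 229 / 1608.01 = 0.1424.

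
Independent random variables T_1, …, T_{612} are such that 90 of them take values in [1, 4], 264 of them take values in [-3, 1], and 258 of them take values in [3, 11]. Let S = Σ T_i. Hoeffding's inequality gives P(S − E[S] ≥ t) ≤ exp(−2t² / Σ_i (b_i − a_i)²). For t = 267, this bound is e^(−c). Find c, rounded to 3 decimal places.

6.617

Σ(b_i − a_i)² = 90·3² + 264·4² + 258·8² = 21546.
c = 2t² / 21546 = 2·267² / 21546 = 6.6174.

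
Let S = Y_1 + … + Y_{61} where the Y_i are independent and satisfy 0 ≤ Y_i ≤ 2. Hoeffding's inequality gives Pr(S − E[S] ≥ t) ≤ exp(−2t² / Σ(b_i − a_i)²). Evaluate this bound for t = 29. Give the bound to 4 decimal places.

0.0010

Σ(b_i − a_i)² = 61·(2)² = 244.
Exponent = 2·29²/244 = 6.8934.
Bound = exp(−6.8934) = 0.00101.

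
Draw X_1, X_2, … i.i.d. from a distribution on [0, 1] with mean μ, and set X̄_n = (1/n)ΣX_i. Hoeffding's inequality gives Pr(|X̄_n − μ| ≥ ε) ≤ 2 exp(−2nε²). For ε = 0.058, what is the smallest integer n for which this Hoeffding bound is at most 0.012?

761

Require 2·exp(−2nε²) ≤ 0.012, i.e. 2nε² ≥ ln(2/0.012) = 5.115996.
So n ≥ 5.115996 / (2·0.058²) = 760.404.
The smallest integer n is 761.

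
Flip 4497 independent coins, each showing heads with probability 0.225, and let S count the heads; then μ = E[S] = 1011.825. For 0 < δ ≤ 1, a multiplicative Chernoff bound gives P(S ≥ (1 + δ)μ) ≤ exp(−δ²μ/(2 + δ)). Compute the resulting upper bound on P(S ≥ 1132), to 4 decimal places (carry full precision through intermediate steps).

Write 1132 = (1 + δ)μ, so δ = 1132/1011.825 − 1 = 0.1187705…
Then the exponent is δ²μ/(2 + δ) = (1132 − μ)² / (μ·(2 + δ)) = 6.736572.
Bound = exp(−6.736572) = 0.00119.

0.0012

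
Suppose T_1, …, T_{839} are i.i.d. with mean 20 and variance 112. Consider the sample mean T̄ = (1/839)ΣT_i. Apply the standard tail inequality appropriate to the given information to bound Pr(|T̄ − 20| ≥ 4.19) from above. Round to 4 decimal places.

With mean and variance of each term known, Chebyshev's inequality bounds the deviation of the sum (or sample mean).
Var(T̄) = Var(T_i)/n = 112/839 = 0.13349.
Chebyshev: Pr(|T̄ − 20| ≥ 4.19) ≤ Var(T̄)/(4.19)² = 112/(839·4.19²) = 0.0076.

0.0076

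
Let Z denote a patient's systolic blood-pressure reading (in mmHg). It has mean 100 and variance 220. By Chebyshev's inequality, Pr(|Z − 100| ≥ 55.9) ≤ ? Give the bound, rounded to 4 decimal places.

0.0704

Chebyshev: Pr(|Z − μ| ≥ t) ≤ Var(Z)/t².
Bound = 220 / 3124.81 = 0.0704.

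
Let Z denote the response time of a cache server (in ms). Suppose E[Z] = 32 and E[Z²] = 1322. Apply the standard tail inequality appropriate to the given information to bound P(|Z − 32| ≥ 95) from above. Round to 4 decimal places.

The first two moments determine the variance, so Chebyshev's inequality is the sharpest standard bound available.
Var(Z) = E[Z²] − (E[Z])² = 1322 − 1024 = 298.
Chebyshev's inequality: P(|Z − μ| ≥ t) ≤ Var(Z)/t² = 298/9025 = 0.0330.

0.0330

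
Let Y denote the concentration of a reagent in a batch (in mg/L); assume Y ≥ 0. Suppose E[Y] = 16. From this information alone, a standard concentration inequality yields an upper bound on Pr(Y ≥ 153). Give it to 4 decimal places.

Only the mean of a non-negative variable is known, so Markov's inequality is the applicable tail bound.
Markov's inequality: for a non-negative random variable, Pr(Y ≥ a) ≤ E[Y]/a.
Here E[Y] = 16 and a = 153, so the bound is 16/153 = 0.1046.

0.1046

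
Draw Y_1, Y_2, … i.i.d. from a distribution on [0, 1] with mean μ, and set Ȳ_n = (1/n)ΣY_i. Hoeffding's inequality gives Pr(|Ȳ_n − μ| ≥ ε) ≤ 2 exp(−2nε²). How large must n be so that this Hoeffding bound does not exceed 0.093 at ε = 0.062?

Require 2·exp(−2nε²) ≤ 0.093, i.e. 2nε² ≥ ln(2/0.093) = 3.068303.
So n ≥ 3.068303 / (2·0.062²) = 399.103.
The smallest integer n is 400.

400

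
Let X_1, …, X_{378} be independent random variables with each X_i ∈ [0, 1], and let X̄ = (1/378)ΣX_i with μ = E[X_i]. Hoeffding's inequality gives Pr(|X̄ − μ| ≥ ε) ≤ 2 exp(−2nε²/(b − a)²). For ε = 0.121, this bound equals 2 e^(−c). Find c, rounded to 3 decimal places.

c = 2nε²/(b − a)² = 2·378·0.121² / 1² = 11.0686.

11.069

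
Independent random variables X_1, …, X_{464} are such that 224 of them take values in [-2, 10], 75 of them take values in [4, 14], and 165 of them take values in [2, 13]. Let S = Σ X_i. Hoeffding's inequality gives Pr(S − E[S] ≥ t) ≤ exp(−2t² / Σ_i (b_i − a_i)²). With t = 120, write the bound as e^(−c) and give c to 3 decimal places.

0.482

Σ(b_i − a_i)² = 224·12² + 75·10² + 165·11² = 59721.
c = 2t² / 59721 = 2·120² / 59721 = 0.4822.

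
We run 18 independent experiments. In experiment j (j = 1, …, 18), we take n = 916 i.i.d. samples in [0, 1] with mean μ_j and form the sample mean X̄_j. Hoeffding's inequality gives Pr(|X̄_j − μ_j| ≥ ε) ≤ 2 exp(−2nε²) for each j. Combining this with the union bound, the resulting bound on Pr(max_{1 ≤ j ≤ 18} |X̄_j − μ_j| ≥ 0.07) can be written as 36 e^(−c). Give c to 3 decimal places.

8.977

Union bound over the 18 events: Pr(max_{1 ≤ j ≤ 18} |X̄_j − μ_j| ≥ 0.07) ≤ 18·2·exp(−2nε²) = 36 exp(−2·916·0.07²).
So c = 2·916·0.07² = 8.9768.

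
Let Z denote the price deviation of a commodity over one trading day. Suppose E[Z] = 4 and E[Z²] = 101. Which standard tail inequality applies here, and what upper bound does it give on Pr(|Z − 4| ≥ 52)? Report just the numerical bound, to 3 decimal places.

0.031

The first two moments determine the variance, so Chebyshev's inequality is the sharpest standard bound available.
Var(Z) = E[Z²] − (E[Z])² = 101 − 16 = 85.
Chebyshev's inequality: Pr(|Z − μ| ≥ t) ≤ Var(Z)/t² = 85/2704 = 0.0314.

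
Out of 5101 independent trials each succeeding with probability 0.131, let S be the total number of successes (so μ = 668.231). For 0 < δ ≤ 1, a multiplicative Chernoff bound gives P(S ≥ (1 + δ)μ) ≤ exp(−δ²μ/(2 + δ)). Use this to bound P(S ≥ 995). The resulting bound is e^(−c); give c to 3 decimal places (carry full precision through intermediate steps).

64.199

Write 995 = (1 + δ)μ, so δ = 995/668.231 − 1 = 0.489006…
Then the exponent is δ²μ/(2 + δ) = (995 − μ)² / (μ·(2 + δ)) = 64.199128.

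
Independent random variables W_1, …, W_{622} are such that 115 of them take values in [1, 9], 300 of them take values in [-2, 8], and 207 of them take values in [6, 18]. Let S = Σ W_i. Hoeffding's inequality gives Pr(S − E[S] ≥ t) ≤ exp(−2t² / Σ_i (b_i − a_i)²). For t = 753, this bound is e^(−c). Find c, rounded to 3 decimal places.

16.883

Σ(b_i − a_i)² = 115·8² + 300·10² + 207·12² = 67168.
c = 2t² / 67168 = 2·753² / 67168 = 16.8833.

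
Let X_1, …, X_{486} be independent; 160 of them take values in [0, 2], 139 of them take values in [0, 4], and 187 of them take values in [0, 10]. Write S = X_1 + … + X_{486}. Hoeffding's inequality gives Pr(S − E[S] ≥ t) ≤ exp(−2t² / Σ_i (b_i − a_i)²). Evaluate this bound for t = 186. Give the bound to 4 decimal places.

Σ(b_i − a_i)² = 160·2² + 139·4² + 187·10² = 21564.
Exponent = 2·186² / 21564 = 3.20868.
Bound = exp(−3.20868) = 0.04041.

0.0404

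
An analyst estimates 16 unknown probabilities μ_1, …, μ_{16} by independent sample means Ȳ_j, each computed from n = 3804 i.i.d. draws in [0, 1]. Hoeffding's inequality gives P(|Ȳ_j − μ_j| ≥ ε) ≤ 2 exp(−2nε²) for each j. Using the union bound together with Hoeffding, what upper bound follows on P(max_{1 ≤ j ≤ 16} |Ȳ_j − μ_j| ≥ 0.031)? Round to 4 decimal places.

Per-experiment Hoeffding bound: 2·exp(−2·3804·0.031²) = 2·exp(−7.31129) = 0.0013359.
Union bound over 16 events: 16·0.0013359 = 0.02137.

0.0214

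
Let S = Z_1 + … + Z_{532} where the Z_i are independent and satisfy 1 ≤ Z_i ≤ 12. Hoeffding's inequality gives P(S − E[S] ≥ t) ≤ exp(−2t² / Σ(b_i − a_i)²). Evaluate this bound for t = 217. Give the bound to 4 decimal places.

0.2315

Σ(b_i − a_i)² = 532·(11)² = 64372.
Exponent = 2·217²/64372 = 1.4630.
Bound = exp(−1.4630) = 0.23153.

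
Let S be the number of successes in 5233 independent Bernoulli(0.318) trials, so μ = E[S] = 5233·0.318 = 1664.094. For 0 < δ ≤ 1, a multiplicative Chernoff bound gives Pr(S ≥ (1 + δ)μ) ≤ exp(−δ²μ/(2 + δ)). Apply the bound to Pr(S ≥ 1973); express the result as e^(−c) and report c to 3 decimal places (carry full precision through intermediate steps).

Write 1973 = (1 + δ)μ, so δ = 1973/1664.094 − 1 = 0.1856301…
Then the exponent is δ²μ/(2 + δ) = (1973 − μ)² / (μ·(2 + δ)) = 26.236033.

26.236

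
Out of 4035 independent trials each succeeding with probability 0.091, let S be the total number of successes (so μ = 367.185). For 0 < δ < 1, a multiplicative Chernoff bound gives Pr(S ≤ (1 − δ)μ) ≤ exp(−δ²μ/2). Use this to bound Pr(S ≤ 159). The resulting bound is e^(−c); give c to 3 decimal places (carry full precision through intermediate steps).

Write 159 = (1 − δ)μ, so δ = 1 − 159/367.185 = 0.5669758…
Then the exponent is δ²μ/2 = (μ − 159)²/(2μ) = 59.017926.

59.018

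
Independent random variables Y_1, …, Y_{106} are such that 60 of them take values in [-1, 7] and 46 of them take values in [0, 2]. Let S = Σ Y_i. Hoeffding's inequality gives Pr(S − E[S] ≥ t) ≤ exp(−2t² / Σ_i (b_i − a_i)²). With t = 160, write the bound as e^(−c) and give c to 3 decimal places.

12.724

Σ(b_i − a_i)² = 60·8² + 46·2² = 4024.
c = 2t² / 4024 = 2·160² / 4024 = 12.7237.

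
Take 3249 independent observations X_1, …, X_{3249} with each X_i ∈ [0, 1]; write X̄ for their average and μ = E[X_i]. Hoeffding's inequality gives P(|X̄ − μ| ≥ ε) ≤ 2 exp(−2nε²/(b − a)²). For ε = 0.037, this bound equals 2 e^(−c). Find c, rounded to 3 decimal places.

c = 2nε²/(b − a)² = 2·3249·0.037² / 1² = 8.8958.

8.896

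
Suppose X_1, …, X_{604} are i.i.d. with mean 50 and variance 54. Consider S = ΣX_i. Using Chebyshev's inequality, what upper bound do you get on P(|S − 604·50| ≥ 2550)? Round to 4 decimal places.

0.0050

Var(S) = n·Var(X_i) = 604·54 = 32616.
Chebyshev: P(|S − 604·50| ≥ 2550) ≤ Var(S)/2550² = 32616/6502500 = 0.0050.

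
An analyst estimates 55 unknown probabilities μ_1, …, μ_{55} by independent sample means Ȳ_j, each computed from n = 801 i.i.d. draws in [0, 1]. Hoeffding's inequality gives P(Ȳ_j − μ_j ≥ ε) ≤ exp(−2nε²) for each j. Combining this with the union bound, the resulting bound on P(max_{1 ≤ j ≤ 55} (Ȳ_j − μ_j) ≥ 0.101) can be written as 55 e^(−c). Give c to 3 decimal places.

Union bound over the 55 events: P(max_{1 ≤ j ≤ 55} (Ȳ_j − μ_j) ≥ 0.101) ≤ 55·exp(−2nε²) = 55 exp(−2·801·0.101²).
So c = 2·801·0.101² = 16.3420.

16.342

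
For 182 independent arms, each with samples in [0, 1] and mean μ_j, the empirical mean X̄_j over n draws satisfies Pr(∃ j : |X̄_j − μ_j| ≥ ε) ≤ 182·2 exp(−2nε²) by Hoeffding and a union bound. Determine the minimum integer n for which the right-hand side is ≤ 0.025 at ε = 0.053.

Need 2·182·exp(−2nε²) ≤ 0.025, i.e. exp(−2nε²) ≤ 0.025/364.
So 2nε² ≥ ln(364/0.025) = 9.586033.
Hence n ≥ 9.586033/(2·0.053²) = 1706.307.
The smallest integer n is 1707.

1707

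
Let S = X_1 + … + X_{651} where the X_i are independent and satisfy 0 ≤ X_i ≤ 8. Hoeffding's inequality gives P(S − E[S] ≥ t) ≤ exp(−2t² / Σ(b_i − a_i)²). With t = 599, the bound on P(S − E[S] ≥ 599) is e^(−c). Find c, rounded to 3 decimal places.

17.224

Σ(b_i − a_i)² = 651·(8)² = 41664.
c = 2t²/41664 = 2·599²/41664 = 17.2236.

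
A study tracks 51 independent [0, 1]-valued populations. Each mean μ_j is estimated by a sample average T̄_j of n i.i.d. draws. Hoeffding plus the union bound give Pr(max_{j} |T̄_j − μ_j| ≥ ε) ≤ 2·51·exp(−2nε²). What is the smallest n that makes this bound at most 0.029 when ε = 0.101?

401

Need 2·51·exp(−2nε²) ≤ 0.029, i.e. exp(−2nε²) ≤ 0.029/102.
So 2nε² ≥ ln(102/0.029) = 8.165432.
Hence n ≥ 8.165432/(2·0.101²) = 400.227.
The smallest integer n is 401.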